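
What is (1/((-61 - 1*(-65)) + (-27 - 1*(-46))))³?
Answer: 1/12167 ≈ 8.2190e-5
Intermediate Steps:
(1/((-61 - 1*(-65)) + (-27 - 1*(-46))))³ = (1/((-61 + 65) + (-27 + 46)))³ = (1/(4 + 19))³ = (1/23)³ = 1/12167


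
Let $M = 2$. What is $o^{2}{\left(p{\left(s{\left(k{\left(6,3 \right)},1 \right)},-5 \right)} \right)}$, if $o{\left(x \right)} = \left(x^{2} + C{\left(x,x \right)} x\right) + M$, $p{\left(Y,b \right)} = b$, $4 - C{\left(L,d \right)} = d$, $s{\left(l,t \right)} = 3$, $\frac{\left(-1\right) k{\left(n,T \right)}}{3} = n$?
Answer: $324$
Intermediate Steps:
$k{\left(n,T \right)} = - 3 n$
$C{\left(L,d \right)} = 4 - d$
$o{\left(x \right)} = 2 + x^{2} + x \left(4 - x\right)$ ($o{\left(x \right)} = \left(x^{2} + \left(4 - x\right) x\right) + 2 = \left(x^{2} + x \left(4 - x\right)\right) + 2 = 2 + x^{2} + x \left(4 - x\right)$)
$o^{2}{\left(p{\left(s{\left(k{\left(6,3 \right)},1 \right)},-5 \right)} \right)} = \left(2 + 4 \left(-5\right)\right)^{2} = \left(2 - 20\right)^{2} = \left(-18\right)^{2} = 324$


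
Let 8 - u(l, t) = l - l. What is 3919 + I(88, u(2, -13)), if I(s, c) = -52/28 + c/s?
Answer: 301627/77 ≈ 3917.2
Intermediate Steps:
u(l, t) = 8 (u(l, t) = 8 - (l - l) = 8 - 1*0 = 8 + 0 = 8)
I(s, c) = -13/7 + c/s (I(s, c) = -52*1/28 + c/s = -13/7 + c/s)
3919 + I(88, u(2, -13)) = 3919 + (-13/7 + 8/88) = 3919 + (-13/7 + 8*(1/88)) = 3919 + (-13/7 + 1/11) = 3919 - 136/77 = 301627/77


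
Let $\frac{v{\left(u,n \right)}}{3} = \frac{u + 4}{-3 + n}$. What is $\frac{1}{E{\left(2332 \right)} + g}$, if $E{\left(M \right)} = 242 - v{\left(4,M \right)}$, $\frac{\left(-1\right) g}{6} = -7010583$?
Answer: $\frac{2329}{97966450436} \approx 2.3773 \cdot 10^{-8}$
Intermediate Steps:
$g = 42063498$ ($g = \left(-6\right) \left(-7010583\right) = 42063498$)
$v{\left(u,n \right)} = \frac{3 \left(4 + u\right)}{-3 + n}$ ($v{\left(u,n \right)} = 3 \frac{u + 4}{-3 + n} = 3 \frac{4 + u}{-3 + n} = \frac{3 \left(4 + u\right)}{-3 + n}$)
$E{\left(M \right)} = 242 - \frac{24}{-3 + M}$ ($E{\left(M \right)} = 242 - \frac{3 \left(4 + 4\right)}{-3 + M} = 242 - 3 \frac{1}{-3 + M} 8 = 242 - \frac{24}{-3 + M}$)
$\frac{1}{E{\left(2332 \right)} + g} = \frac{1}{\frac{2 \left(-375 + 121 \cdot 2332\right)}{-3 + 2332} + 42063498} = \frac{1}{\frac{2 \left(-375 + 282172\right)}{2329} + 42063498} = \frac{1}{2 \cdot \frac{1}{2329} \cdot 281797 + 42063498} = \frac{1}{\frac{563594}{2329} + 42063498} = \frac{1}{\frac{97966450436}{2329}} = \frac{2329}{97966450436}$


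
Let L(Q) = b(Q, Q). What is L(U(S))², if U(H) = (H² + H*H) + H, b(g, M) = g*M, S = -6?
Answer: 18974736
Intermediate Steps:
b(g, M) = M*g
U(H) = H + 2*H² (U(H) = (H² + H²) + H = 2*H² + H = H + 2*H²)
L(Q) = Q² (L(Q) = Q*Q = Q²)
L(U(S))² = ((-6*(1 + 2*(-6)))²)² = ((-6*(1 - 12))²)² = ((-6*(-11))²)² = (66²)² = 4356² = 18974736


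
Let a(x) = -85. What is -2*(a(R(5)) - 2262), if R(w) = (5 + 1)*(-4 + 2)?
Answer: 4694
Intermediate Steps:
R(w) = -12 (R(w) = 6*(-2) = -12)
-2*(a(R(5)) - 2262) = -2*(-85 - 2262) = -2*(-2347) = 4694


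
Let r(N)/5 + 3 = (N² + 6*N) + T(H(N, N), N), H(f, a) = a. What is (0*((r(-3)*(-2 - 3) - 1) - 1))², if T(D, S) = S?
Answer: 0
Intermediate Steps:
r(N) = -15 + 5*N² + 35*N (r(N) = -15 + 5*((N² + 6*N) + N) = -15 + 5*(N² + 7*N) = -15 + (5*N² + 35*N) = -15 + 5*N² + 35*N)
(0*((r(-3)*(-2 - 3) - 1) - 1))² = (0*(((-15 + 5*(-3)² + 35*(-3))*(-2 - 3) - 1) - 1))² = (0*(((-15 + 5*9 - 105)*(-5) - 1) - 1))² = (0*(((-15 + 45 - 105)*(-5) - 1) - 1))² = (0*((-75*(-5) - 1) - 1))² = (0*((375 - 1) - 1))² = (0*(374 - 1))² = (0*373)² = 0² = 0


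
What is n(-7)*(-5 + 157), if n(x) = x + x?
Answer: -2128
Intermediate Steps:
n(x) = 2*x
n(-7)*(-5 + 157) = (2*(-7))*(-5 + 157) = -14*152 = -2128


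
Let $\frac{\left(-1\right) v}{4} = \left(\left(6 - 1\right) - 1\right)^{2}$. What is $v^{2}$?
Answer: $4096$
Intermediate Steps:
$v = -64$ ($v = - 4 \left(\left(6 - 1\right) - 1\right)^{2} = - 4 \left(5 - 1\right)^{2} = - 4 \cdot 4^{2} = \left(-4\right) 16 = -64$)
$v^{2} = \left(-64\right)^{2} = 4096$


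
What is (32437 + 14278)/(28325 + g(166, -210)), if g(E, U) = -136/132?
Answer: 1541595/934691 ≈ 1.6493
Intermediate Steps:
g(E, U) = -34/33 (g(E, U) = -136*1/132 = -34/33)
(32437 + 14278)/(28325 + g(166, -210)) = (32437 + 14278)/(28325 - 34/33) = 46715/(934691/33) = 46715*(33/934691) = 1541595/934691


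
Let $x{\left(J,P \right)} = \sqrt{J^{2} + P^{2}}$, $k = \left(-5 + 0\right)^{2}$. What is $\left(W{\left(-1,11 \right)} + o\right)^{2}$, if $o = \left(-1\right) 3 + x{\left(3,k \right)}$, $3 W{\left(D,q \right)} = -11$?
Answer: $\frac{6106}{9} - \frac{40 \sqrt{634}}{3} \approx 342.72$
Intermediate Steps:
$W{\left(D,q \right)} = - \frac{11}{3}$ ($W{\left(D,q \right)} = \frac{1}{3} \left(-11\right) = - \frac{11}{3}$)
$k = 25$ ($k = \left(-5\right)^{2} = 25$)
$o = -3 + \sqrt{634}$ ($o = \left(-1\right) 3 + \sqrt{3^{2} + 25^{2}} = -3 + \sqrt{9 + 625} = -3 + \sqrt{634} \approx 22.179$)
$\left(W{\left(-1,11 \right)} + o\right)^{2} = \left(- \frac{11}{3} - \left(3 - \sqrt{634}\right)\right)^{2} = \left(- \frac{20}{3} + \sqrt{634}\right)^{2}$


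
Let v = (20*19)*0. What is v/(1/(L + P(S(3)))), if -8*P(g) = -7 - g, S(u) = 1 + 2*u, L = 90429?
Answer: 0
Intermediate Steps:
v = 0 (v = 380*0 = 0)
P(g) = 7/8 + g/8 (P(g) = -(-7 - g)/8 = 7/8 + g/8)
v/(1/(L + P(S(3)))) = 0/(1/(90429 + (7/8 + (1 + 2*3)/8))) = 0/(1/(90429 + (7/8 + (1 + 6)/8))) = 0/(1/(90429 + (7/8 + (⅛)*7))) = 0/(1/(90429 + (7/8 + 7/8))) = 0/(1/(90429 + 7/4)) = 0/(1/(361723/4)) = 0/(4/361723) = 0*(361723/4) = 0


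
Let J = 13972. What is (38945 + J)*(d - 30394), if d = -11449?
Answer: -2214206031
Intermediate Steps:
(38945 + J)*(d - 30394) = (38945 + 13972)*(-11449 - 30394) = 52917*(-41843) = -2214206031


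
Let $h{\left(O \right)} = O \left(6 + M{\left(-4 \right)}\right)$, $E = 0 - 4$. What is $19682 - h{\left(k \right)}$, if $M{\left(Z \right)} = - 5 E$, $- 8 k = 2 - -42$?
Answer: $19825$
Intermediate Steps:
$E = -4$
$k = - \frac{11}{2}$ ($k = - \frac{2 - -42}{8} = - \frac{2 + 42}{8} = \left(- \frac{1}{8}\right) 44 = - \frac{11}{2} \approx -5.5$)
$M{\left(Z \right)} = 20$ ($M{\left(Z \right)} = \left(-5\right) \left(-4\right) = 20$)
$h{\left(O \right)} = 26 O$ ($h{\left(O \right)} = O \left(6 + 20\right) = O 26 = 26 O$)
$19682 - h{\left(k \right)} = 19682 - 26 \left(- \frac{11}{2}\right) = 19682 - -143 = 19682 + 143 = 19825$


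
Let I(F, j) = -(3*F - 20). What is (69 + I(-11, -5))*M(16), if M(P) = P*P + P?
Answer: 33184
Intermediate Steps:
I(F, j) = 20 - 3*F (I(F, j) = -(-20 + 3*F) = 20 - 3*F)
M(P) = P + P² (M(P) = P² + P = P + P²)
(69 + I(-11, -5))*M(16) = (69 + (20 - 3*(-11)))*(16*(1 + 16)) = (69 + (20 + 33))*(16*17) = (69 + 53)*272 = 122*272 = 33184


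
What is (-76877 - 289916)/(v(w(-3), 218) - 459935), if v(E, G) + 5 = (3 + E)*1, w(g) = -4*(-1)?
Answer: 366793/459933 ≈ 0.79749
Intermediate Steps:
w(g) = 4
v(E, G) = -2 + E (v(E, G) = -5 + (3 + E)*1 = -5 + (3 + E) = -2 + E)
(-76877 - 289916)/(v(w(-3), 218) - 459935) = (-76877 - 289916)/((-2 + 4) - 459935) = -366793/(2 - 459935) = -366793/(-459933) = -366793*(-1/459933) = 366793/459933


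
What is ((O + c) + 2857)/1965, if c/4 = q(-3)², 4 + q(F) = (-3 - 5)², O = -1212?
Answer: 3209/393 ≈ 8.1654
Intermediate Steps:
q(F) = 60 (q(F) = -4 + (-3 - 5)² = -4 + (-8)² = -4 + 64 = 60)
c = 14400 (c = 4*60² = 4*3600 = 14400)
((O + c) + 2857)/1965 = ((-1212 + 14400) + 2857)/1965 = (13188 + 2857)*(1/1965) = 16045*(1/1965) = 3209/393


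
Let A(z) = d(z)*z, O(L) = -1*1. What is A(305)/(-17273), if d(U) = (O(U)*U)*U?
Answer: 28372625/17273 ≈ 1642.6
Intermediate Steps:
O(L) = -1
d(U) = -U² (d(U) = (-U)*U = -U²)
A(z) = -z³ (A(z) = (-z²)*z = -z³)
A(305)/(-17273) = -1*305³/(-17273) = -1*28372625*(-1/17273) = -28372625*(-1/17273) = 28372625/17273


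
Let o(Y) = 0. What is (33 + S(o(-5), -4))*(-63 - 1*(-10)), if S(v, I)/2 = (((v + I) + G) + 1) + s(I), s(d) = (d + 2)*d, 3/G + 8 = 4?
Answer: -4399/2 ≈ -2199.5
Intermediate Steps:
G = -¾ (G = 3/(-8 + 4) = 3/(-4) = 3*(-¼) = -¾ ≈ -0.75000)
s(d) = d*(2 + d) (s(d) = (2 + d)*d = d*(2 + d))
S(v, I) = ½ + 2*I + 2*v + 2*I*(2 + I) (S(v, I) = 2*((((v + I) - ¾) + 1) + I*(2 + I)) = 2*((((I + v) - ¾) + 1) + I*(2 + I)) = 2*(((-¾ + I + v) + 1) + I*(2 + I)) = 2*((¼ + I + v) + I*(2 + I)) = 2*(¼ + I + v + I*(2 + I)) = ½ + 2*I + 2*v + 2*I*(2 + I))
(33 + S(o(-5), -4))*(-63 - 1*(-10)) = (33 + (½ + 2*0 + 2*(-4)² + 6*(-4)))*(-63 - 1*(-10)) = (33 + (½ + 0 + 2*16 - 24))*(-63 + 10) = (33 + (½ + 0 + 32 - 24))*(-53) = (33 + 17/2)*(-53) = (83/2)*(-53) = -4399/2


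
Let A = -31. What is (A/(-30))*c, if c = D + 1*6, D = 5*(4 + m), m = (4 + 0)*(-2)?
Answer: -217/15 ≈ -14.467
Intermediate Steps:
m = -8 (m = 4*(-2) = -8)
D = -20 (D = 5*(4 - 8) = 5*(-4) = -20)
c = -14 (c = -20 + 1*6 = -20 + 6 = -14)
(A/(-30))*c = -31/(-30)*(-14) = -31*(-1/30)*(-14) = (31/30)*(-14) = -217/15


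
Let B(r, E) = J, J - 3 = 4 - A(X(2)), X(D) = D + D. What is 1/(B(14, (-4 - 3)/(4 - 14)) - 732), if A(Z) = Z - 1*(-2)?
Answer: -1/731 ≈ -0.0013680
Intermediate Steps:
X(D) = 2*D
A(Z) = 2 + Z (A(Z) = Z + 2 = 2 + Z)
J = 1 (J = 3 + (4 - (2 + 2*2)) = 3 + (4 - (2 + 4)) = 3 + (4 - 1*6) = 3 + (4 - 6) = 3 - 2 = 1)
B(r, E) = 1
1/(B(14, (-4 - 3)/(4 - 14)) - 732) = 1/(1 - 732) = 1/(-731) = -1/731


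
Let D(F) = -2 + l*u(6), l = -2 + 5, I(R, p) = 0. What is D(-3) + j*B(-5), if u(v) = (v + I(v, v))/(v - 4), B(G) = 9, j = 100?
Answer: 907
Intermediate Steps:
u(v) = v/(-4 + v) (u(v) = (v + 0)/(v - 4) = v/(-4 + v))
l = 3
D(F) = 7 (D(F) = -2 + 3*(6/(-4 + 6)) = -2 + 3*(6/2) = -2 + 3*(6*(½)) = -2 + 3*3 = -2 + 9 = 7)
D(-3) + j*B(-5) = 7 + 100*9 = 7 + 900 = 907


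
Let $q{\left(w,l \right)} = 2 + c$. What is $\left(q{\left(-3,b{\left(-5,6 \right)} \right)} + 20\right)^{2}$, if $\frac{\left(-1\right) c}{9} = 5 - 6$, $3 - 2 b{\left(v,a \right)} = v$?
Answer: $961$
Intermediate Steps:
$b{\left(v,a \right)} = \frac{3}{2} - \frac{v}{2}$
$c = 9$ ($c = - 9 \left(5 - 6\right) = \left(-9\right) \left(-1\right) = 9$)
$q{\left(w,l \right)} = 11$ ($q{\left(w,l \right)} = 2 + 9 = 11$)
$\left(q{\left(-3,b{\left(-5,6 \right)} \right)} + 20\right)^{2} = \left(11 + 20\right)^{2} = 31^{2} = 961$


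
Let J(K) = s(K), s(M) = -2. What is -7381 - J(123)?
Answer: -7379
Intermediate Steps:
J(K) = -2
-7381 - J(123) = -7381 - 1*(-2) = -7381 + 2 = -7379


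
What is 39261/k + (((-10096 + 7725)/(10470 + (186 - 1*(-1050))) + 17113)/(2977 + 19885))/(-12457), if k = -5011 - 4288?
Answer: -130889178707843137/31000767954077796 ≈ -4.2221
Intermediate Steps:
k = -9299
39261/k + (((-10096 + 7725)/(10470 + (186 - 1*(-1050))) + 17113)/(2977 + 19885))/(-12457) = 39261/(-9299) + (((-10096 + 7725)/(10470 + (186 - 1*(-1050))) + 17113)/(2977 + 19885))/(-12457) = 39261*(-1/9299) + ((-2371/(10470 + (186 + 1050)) + 17113)/22862)*(-1/12457) = -39261/9299 + ((-2371/(10470 + 1236) + 17113)*(1/22862))*(-1/12457) = -39261/9299 + ((-2371/11706 + 17113)*(1/22862))*(-1/12457) = -39261/9299 + ((200322407/11706)*(1/22862))*(-1/12457) = -39261/9299 + (200322407/267622572)*(-1/12457) = -39261/9299 - 200322407/3333774379404 = -130889178707843137/31000767954077796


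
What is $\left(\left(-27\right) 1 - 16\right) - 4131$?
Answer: $-4174$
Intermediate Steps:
$\left(\left(-27\right) 1 - 16\right) - 4131 = \left(-27 - 16\right) - 4131 = -43 - 4131 = -4174$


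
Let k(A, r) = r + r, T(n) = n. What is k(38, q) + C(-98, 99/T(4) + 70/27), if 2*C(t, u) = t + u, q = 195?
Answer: 76609/216 ≈ 354.67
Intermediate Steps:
k(A, r) = 2*r
C(t, u) = t/2 + u/2 (C(t, u) = (t + u)/2 = t/2 + u/2)
k(38, q) + C(-98, 99/T(4) + 70/27) = 2*195 + ((1/2)*(-98) + (99/4 + 70/27)/2) = 390 + (-49 + (99*(1/4) + 70*(1/27))/2) = 390 + (-49 + (99/4 + 70/27)/2) = 390 + (-49 + (1/2)*(2953/108)) = 390 + (-49 + 2953/216) = 390 - 7631/216 = 76609/216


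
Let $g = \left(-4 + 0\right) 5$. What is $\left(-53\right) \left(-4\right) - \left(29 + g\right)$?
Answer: $203$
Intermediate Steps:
$g = -20$ ($g = \left(-4\right) 5 = -20$)
$\left(-53\right) \left(-4\right) - \left(29 + g\right) = \left(-53\right) \left(-4\right) - 9 = 212 + \left(-29 + 20\right) = 212 - 9 = 203$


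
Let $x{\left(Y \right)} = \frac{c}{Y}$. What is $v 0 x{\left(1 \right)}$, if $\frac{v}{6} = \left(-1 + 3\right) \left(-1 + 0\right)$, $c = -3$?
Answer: $0$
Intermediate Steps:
$x{\left(Y \right)} = - \frac{3}{Y}$
$v = -12$ ($v = 6 \left(-1 + 3\right) \left(-1 + 0\right) = 6 \cdot 2 \left(-1\right) = 6 \left(-2\right) = -12$)
$v 0 x{\left(1 \right)} = \left(-12\right) 0 \left(- \frac{3}{1}\right) = 0 \left(\left(-3\right) 1\right) = 0 \left(-3\right) = 0$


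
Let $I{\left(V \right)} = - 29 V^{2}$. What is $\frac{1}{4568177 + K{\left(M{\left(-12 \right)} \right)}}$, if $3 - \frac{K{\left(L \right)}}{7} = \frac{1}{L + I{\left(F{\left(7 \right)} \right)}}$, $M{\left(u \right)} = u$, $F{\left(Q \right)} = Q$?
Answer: $\frac{1433}{6546227741} \approx 2.189 \cdot 10^{-7}$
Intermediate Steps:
$K{\left(L \right)} = 21 - \frac{7}{-1421 + L}$ ($K{\left(L \right)} = 21 - \frac{7}{L - 29 \cdot 7^{2}} = 21 - \frac{7}{L - 1421} = 21 - \frac{7}{-1421 + L}$)
$\frac{1}{4568177 + K{\left(M{\left(-12 \right)} \right)}} = \frac{1}{4568177 + \frac{7 \left(-4264 + 3 \left(-12\right)\right)}{-1421 - 12}} = \frac{1}{4568177 + \frac{7 \left(-4264 - 36\right)}{-1433}} = \frac{1}{4568177 + 7 \left(- \frac{1}{1433}\right) \left(-4300\right)} = \frac{1}{4568177 + \frac{30100}{1433}} = \frac{1}{\frac{6546227741}{1433}} = \frac{1433}{6546227741}$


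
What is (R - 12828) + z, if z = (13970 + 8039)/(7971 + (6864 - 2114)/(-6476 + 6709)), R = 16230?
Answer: 6339628283/1861993 ≈ 3404.8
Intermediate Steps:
z = 5128097/1861993 (z = 22009/(7971 + 4750/233) = 22009/(1861993/233) = 22009*(233/1861993) = 5128097/1861993 ≈ 2.7541)
(R - 12828) + z = (16230 - 12828) + 5128097/1861993 = 3402 + 5128097/1861993 = 6339628283/1861993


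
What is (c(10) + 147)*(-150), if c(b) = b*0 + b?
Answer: -23550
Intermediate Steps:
c(b) = b (c(b) = 0 + b = b)
(c(10) + 147)*(-150) = (10 + 147)*(-150) = 157*(-150) = -23550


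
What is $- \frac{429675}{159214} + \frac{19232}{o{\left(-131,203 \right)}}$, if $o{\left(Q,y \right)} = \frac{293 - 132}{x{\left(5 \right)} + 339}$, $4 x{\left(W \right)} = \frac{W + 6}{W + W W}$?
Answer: $\frac{2224780162853}{54928830} \approx 40503.0$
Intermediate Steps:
$x{\left(W \right)} = \frac{6 + W}{4 \left(W + W^{2}\right)}$ ($x{\left(W \right)} = \frac{\left(W + 6\right) \frac{1}{W + W W}}{4} = \frac{\left(6 + W\right) \frac{1}{W + W^{2}}}{4} = \frac{\frac{1}{W + W^{2}} \left(6 + W\right)}{4} = \frac{6 + W}{4 \left(W + W^{2}\right)}$)
$o{\left(Q,y \right)} = \frac{2760}{5813}$ ($o{\left(Q,y \right)} = \frac{293 - 132}{\frac{6 + 5}{4 \cdot 5 \left(1 + 5\right)} + 339} = \frac{161}{\frac{1}{4} \cdot \frac{1}{5} \cdot \frac{1}{6} \cdot 11 + 339} = \frac{161}{\frac{11}{120} + 339} = \frac{161}{\frac{40691}{120}} = 161 \cdot \frac{120}{40691} = \frac{2760}{5813}$)
$- \frac{429675}{159214} + \frac{19232}{o{\left(-131,203 \right)}} = - \frac{429675}{159214} + \frac{19232}{\frac{2760}{5813}} = \left(-429675\right) \frac{1}{159214} + 19232 \cdot \frac{5813}{2760} = - \frac{429675}{159214} + \frac{13974452}{345} = \frac{2224780162853}{54928830}$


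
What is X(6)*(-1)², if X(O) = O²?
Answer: 36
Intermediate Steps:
X(6)*(-1)² = 6²*(-1)² = 36*1 = 36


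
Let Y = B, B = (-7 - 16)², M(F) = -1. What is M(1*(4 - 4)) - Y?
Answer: -530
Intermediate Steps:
B = 529 (B = (-23)² = 529)
Y = 529
M(1*(4 - 4)) - Y = -1 - 1*529 = -1 - 529 = -530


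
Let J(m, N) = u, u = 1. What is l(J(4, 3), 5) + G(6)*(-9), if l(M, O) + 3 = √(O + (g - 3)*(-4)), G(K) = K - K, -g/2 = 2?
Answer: -3 + √33 ≈ 2.7446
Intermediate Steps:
g = -4 (g = -2*2 = -4)
G(K) = 0
J(m, N) = 1
l(M, O) = -3 + √(28 + O) (l(M, O) = -3 + √(O + (-4 - 3)*(-4)) = -3 + √(O - 7*(-4)) = -3 + √(O + 28) = -3 + √(28 + O))
l(J(4, 3), 5) + G(6)*(-9) = (-3 + √(28 + 5)) + 0*(-9) = (-3 + √33) + 0 = -3 + √33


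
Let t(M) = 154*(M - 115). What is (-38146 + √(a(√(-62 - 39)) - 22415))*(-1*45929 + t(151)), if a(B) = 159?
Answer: 1540526210 - 161540*I*√1391 ≈ 1.5405e+9 - 6.0248e+6*I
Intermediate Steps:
t(M) = -17710 + 154*M (t(M) = 154*(-115 + M) = -17710 + 154*M)
(-38146 + √(a(√(-62 - 39)) - 22415))*(-1*45929 + t(151)) = (-38146 + √(159 - 22415))*(-1*45929 + (-17710 + 154*151)) = (-38146 + √(-22256))*(-45929 + (-17710 + 23254)) = (-38146 + 4*I*√1391)*(-45929 + 5544) = (-38146 + 4*I*√1391)*(-40385) = 1540526210 - 161540*I*√1391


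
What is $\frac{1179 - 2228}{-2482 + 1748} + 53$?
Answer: $\frac{39951}{734} \approx 54.429$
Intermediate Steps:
$\frac{1179 - 2228}{-2482 + 1748} + 53 = - \frac{1049}{-734} + 53 = \left(-1049\right) \left(- \frac{1}{734}\right) + 53 = \frac{1049}{734} + 53 = \frac{39951}{734}$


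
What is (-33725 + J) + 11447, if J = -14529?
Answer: -36807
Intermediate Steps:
(-33725 + J) + 11447 = (-33725 - 14529) + 11447 = -48254 + 11447 = -36807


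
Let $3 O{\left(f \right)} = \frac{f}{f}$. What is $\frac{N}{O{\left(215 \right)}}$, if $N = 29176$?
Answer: $87528$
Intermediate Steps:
$O{\left(f \right)} = \frac{1}{3}$ ($O{\left(f \right)} = \frac{f \frac{1}{f}}{3} = \frac{1}{3} \cdot 1 = \frac{1}{3}$)
$\frac{N}{O{\left(215 \right)}} = 29176 \frac{1}{\frac{1}{3}} = 29176 \cdot 3 = 87528$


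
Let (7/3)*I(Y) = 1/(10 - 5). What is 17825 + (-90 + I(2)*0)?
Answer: 17735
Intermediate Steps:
I(Y) = 3/35 (I(Y) = 3/(7*(10 - 5)) = (3/7)/5 = (3/7)*(⅕) = 3/35)
17825 + (-90 + I(2)*0) = 17825 + (-90 + (3/35)*0) = 17825 + (-90 + 0) = 17825 - 90 = 17735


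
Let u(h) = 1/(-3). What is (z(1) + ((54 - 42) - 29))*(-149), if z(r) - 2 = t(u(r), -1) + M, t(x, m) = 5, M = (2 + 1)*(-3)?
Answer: 2831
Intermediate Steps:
u(h) = -⅓
M = -9 (M = 3*(-3) = -9)
z(r) = -2 (z(r) = 2 + (5 - 9) = 2 - 4 = -2)
(z(1) + ((54 - 42) - 29))*(-149) = (-2 + ((54 - 42) - 29))*(-149) = (-2 + (12 - 29))*(-149) = (-2 - 17)*(-149) = -19*(-149) = 2831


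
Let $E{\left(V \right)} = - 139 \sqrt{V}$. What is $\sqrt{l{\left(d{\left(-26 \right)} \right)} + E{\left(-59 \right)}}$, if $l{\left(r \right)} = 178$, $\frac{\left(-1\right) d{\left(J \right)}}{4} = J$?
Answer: $\sqrt{178 - 139 i \sqrt{59}} \approx 25.104 - 21.265 i$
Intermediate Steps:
$d{\left(J \right)} = - 4 J$
$\sqrt{l{\left(d{\left(-26 \right)} \right)} + E{\left(-59 \right)}} = \sqrt{178 - 139 \sqrt{-59}} = \sqrt{178 - 139 i \sqrt{59}}$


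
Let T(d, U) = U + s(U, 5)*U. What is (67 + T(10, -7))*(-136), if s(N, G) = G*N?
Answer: -41480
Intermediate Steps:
T(d, U) = U + 5*U² (T(d, U) = U + (5*U)*U = U + 5*U²)
(67 + T(10, -7))*(-136) = (67 - 7*(1 + 5*(-7)))*(-136) = (67 - 7*(1 - 35))*(-136) = (67 - 7*(-34))*(-136) = (67 + 238)*(-136) = 305*(-136) = -41480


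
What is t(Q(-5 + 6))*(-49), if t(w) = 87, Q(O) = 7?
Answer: -4263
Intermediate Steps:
t(Q(-5 + 6))*(-49) = 87*(-49) = -4263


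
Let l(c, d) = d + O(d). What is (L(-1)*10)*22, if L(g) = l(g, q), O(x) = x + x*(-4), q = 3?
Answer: -1320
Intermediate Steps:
O(x) = -3*x (O(x) = x - 4*x = -3*x)
l(c, d) = -2*d (l(c, d) = d - 3*d = -2*d)
L(g) = -6 (L(g) = -2*3 = -6)
(L(-1)*10)*22 = -6*10*22 = -60*22 = -1320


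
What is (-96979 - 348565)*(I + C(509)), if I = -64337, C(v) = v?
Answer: 28438182432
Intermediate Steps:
(-96979 - 348565)*(I + C(509)) = (-96979 - 348565)*(-64337 + 509) = -445544*(-63828) = 28438182432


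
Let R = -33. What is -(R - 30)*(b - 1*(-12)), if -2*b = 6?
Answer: 567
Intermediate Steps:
b = -3 (b = -½*6 = -3)
-(R - 30)*(b - 1*(-12)) = -(-33 - 30)*(-3 - 1*(-12)) = -(-63)*(-3 + 12) = -(-63)*9 = -1*(-567) = 567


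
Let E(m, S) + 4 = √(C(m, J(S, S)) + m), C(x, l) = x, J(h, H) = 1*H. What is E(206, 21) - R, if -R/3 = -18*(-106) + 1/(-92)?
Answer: 526237/92 + 2*√103 ≈ 5740.3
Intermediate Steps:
J(h, H) = H
R = -526605/92 (R = -3*(-18*(-106) + 1/(-92)) = -3*(1908 - 1/92) = -3*175535/92 = -526605/92 ≈ -5724.0)
E(m, S) = -4 + √2*√m (E(m, S) = -4 + √(m + m) = -4 + √(2*m) = -4 + √2*√m)
E(206, 21) - R = (-4 + √2*√206) - 1*(-526605/92) = (-4 + 2*√103) + 526605/92 = 526237/92 + 2*√103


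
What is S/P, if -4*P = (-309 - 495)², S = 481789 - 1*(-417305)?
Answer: -149849/26934 ≈ -5.5636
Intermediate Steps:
S = 899094 (S = 481789 + 417305 = 899094)
P = -161604 (P = -(-309 - 495)²/4 = -¼*(-804)² = -¼*646416 = -161604)
S/P = 899094/(-161604) = 899094*(-1/161604) = -149849/26934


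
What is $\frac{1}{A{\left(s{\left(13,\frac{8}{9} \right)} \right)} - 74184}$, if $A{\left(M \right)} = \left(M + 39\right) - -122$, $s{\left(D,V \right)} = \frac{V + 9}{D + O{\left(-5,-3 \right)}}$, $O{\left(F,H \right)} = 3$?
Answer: $- \frac{144}{10659223} \approx -1.3509 \cdot 10^{-5}$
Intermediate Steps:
$s{\left(D,V \right)} = \frac{9 + V}{3 + D}$ ($s{\left(D,V \right)} = \frac{V + 9}{D + 3} = \frac{9 + V}{3 + D}$)
$A{\left(M \right)} = 161 + M$ ($A{\left(M \right)} = \left(39 + M\right) + 122 = 161 + M$)
$\frac{1}{A{\left(s{\left(13,\frac{8}{9} \right)} \right)} - 74184} = \frac{1}{\left(161 + \frac{9 + \frac{8}{9}}{3 + 13}\right) - 74184} = \frac{1}{\left(161 + \frac{9 + 8 \cdot \frac{1}{9}}{16}\right) - 74184} = \frac{1}{\left(161 + \frac{9 + \frac{8}{9}}{16}\right) - 74184} = \frac{1}{\left(161 + \frac{1}{16} \cdot \frac{89}{9}\right) - 74184} = \frac{1}{\left(161 + \frac{89}{144}\right) - 74184} = \frac{1}{\frac{23273}{144} - 74184} = \frac{1}{- \frac{10659223}{144}} = - \frac{144}{10659223}$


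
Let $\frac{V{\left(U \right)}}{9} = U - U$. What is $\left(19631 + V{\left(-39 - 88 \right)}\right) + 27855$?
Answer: $47486$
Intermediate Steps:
$V{\left(U \right)} = 0$ ($V{\left(U \right)} = 9 \left(U - U\right) = 9 \cdot 0 = 0$)
$\left(19631 + V{\left(-39 - 88 \right)}\right) + 27855 = \left(19631 + 0\right) + 27855 = 19631 + 27855 = 47486$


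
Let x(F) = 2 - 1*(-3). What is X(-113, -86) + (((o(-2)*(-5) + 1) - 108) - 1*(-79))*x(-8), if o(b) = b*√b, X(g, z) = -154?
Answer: -294 + 50*I*√2 ≈ -294.0 + 70.711*I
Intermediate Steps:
x(F) = 5 (x(F) = 2 + 3 = 5)
o(b) = b^(3/2)
X(-113, -86) + (((o(-2)*(-5) + 1) - 108) - 1*(-79))*x(-8) = -154 + ((((-2)^(3/2)*(-5) + 1) - 108) - 1*(-79))*5 = -154 + (((-2*I*√2*(-5) + 1) - 108) + 79)*5 = -154 + (((10*I*√2 + 1) - 108) + 79)*5 = -154 + (((1 + 10*I*√2) - 108) + 79)*5 = -154 + ((-107 + 10*I*√2) + 79)*5 = -154 + (-28 + 10*I*√2)*5 = -154 + (-140 + 50*I*√2) = -294 + 50*I*√2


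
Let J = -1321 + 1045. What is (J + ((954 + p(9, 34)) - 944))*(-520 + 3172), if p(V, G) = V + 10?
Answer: -655044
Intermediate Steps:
p(V, G) = 10 + V
J = -276
(J + ((954 + p(9, 34)) - 944))*(-520 + 3172) = (-276 + ((954 + (10 + 9)) - 944))*(-520 + 3172) = (-276 + ((954 + 19) - 944))*2652 = (-276 + (973 - 944))*2652 = (-276 + 29)*2652 = -247*2652 = -655044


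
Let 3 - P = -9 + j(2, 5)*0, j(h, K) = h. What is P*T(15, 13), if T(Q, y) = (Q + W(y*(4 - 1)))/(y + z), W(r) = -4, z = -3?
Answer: 66/5 ≈ 13.200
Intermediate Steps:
T(Q, y) = (-4 + Q)/(-3 + y) (T(Q, y) = (Q - 4)/(y - 3) = (-4 + Q)/(-3 + y))
P = 12 (P = 3 - (-9 + 2*0) = 3 - (-9 + 0) = 3 - 1*(-9) = 3 + 9 = 12)
P*T(15, 13) = 12*((-4 + 15)/(-3 + 13)) = 12*(11/10) = 66/5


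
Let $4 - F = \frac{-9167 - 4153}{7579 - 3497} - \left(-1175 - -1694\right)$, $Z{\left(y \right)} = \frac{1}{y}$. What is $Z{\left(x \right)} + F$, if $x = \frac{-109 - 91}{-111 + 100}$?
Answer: $\frac{214843051}{408200} \approx 526.32$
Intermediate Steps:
$x = \frac{200}{11}$ ($x = - \frac{200}{-11} = \left(-200\right) \left(- \frac{1}{11}\right) = \frac{200}{11} \approx 18.182$)
$F = \frac{1074103}{2041}$ ($F = 4 - \left(\frac{-9167 - 4153}{7579 - 3497} - \left(-1175 - -1694\right)\right) = 4 - \left(- \frac{13320}{7579 + \left(-4651 + 1154\right)} - \left(-1175 + 1694\right)\right) = 4 - \left(- \frac{13320}{7579 - 3497} - 519\right) = 4 - \left(- \frac{13320}{4082} - 519\right) = 4 - \left(\left(-13320\right) \frac{1}{4082} - 519\right) = 4 - \left(- \frac{6660}{2041} - 519\right) = 4 - - \frac{1065939}{2041} = 4 + \frac{1065939}{2041} = \frac{1074103}{2041} \approx 526.26$)
$Z{\left(x \right)} + F = \frac{1}{\frac{200}{11}} + \frac{1074103}{2041} = \frac{11}{200} + \frac{1074103}{2041} = \frac{214843051}{408200}$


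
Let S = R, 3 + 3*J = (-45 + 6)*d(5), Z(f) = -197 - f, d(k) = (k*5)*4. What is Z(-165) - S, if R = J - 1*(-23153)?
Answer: -21884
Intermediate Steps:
d(k) = 20*k (d(k) = (5*k)*4 = 20*k)
J = -1301 (J = -1 + ((-45 + 6)*(20*5))/3 = -1 + (-39*100)/3 = -1 + (⅓)*(-3900) = -1 - 1300 = -1301)
R = 21852 (R = -1301 - 1*(-23153) = -1301 + 23153 = 21852)
S = 21852
Z(-165) - S = (-197 - 1*(-165)) - 1*21852 = (-197 + 165) - 21852 = -32 - 21852 = -21884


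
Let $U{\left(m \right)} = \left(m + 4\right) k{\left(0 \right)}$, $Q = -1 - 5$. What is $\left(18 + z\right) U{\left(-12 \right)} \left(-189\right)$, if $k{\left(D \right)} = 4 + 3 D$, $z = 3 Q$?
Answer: $0$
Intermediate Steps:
$Q = -6$ ($Q = -1 - 5 = -6$)
$z = -18$ ($z = 3 \left(-6\right) = -18$)
$U{\left(m \right)} = 16 + 4 m$ ($U{\left(m \right)} = \left(m + 4\right) \left(4 + 3 \cdot 0\right) = \left(4 + m\right) \left(4 + 0\right) = \left(4 + m\right) 4 = 16 + 4 m$)
$\left(18 + z\right) U{\left(-12 \right)} \left(-189\right) = \left(18 - 18\right) \left(16 + 4 \left(-12\right)\right) \left(-189\right) = 0 \left(16 - 48\right) \left(-189\right) = 0 \left(-32\right) \left(-189\right) = 0 \left(-189\right) = 0$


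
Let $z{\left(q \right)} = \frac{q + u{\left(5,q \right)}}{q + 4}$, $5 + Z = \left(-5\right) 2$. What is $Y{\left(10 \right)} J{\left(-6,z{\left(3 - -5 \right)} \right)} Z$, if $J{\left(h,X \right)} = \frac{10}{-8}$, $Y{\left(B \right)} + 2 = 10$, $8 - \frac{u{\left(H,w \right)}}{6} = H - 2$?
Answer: $150$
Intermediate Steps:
$u{\left(H,w \right)} = 60 - 6 H$ ($u{\left(H,w \right)} = 48 - 6 \left(H - 2\right) = 48 - 6 \left(-2 + H\right) = 48 - \left(-12 + 6 H\right) = 60 - 6 H$)
$Y{\left(B \right)} = 8$ ($Y{\left(B \right)} = -2 + 10 = 8$)
$Z = -15$ ($Z = -5 - 10 = -15$)
$z{\left(q \right)} = \frac{30 + q}{4 + q}$ ($z{\left(q \right)} = \frac{q + \left(60 - 30\right)}{q + 4} = \frac{q + \left(60 - 30\right)}{4 + q} = \frac{q + 30}{4 + q} = \frac{30 + q}{4 + q}$)
$J{\left(h,X \right)} = - \frac{5}{4}$ ($J{\left(h,X \right)} = 10 \left(- \frac{1}{8}\right) = - \frac{5}{4}$)
$Y{\left(10 \right)} J{\left(-6,z{\left(3 - -5 \right)} \right)} Z = 8 \left(- \frac{5}{4}\right) \left(-15\right) = \left(-10\right) \left(-15\right) = 150$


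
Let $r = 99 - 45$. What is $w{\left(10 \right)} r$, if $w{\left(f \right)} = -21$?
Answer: $-1134$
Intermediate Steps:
$r = 54$ ($r = 99 - 45 = 54$)
$w{\left(10 \right)} r = \left(-21\right) 54 = -1134$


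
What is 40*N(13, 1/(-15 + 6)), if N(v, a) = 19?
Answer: 760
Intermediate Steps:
40*N(13, 1/(-15 + 6)) = 40*19 = 760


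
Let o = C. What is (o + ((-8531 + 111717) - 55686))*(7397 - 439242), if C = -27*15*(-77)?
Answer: -33979723825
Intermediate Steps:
C = 31185 (C = -405*(-77) = 31185)
o = 31185
(o + ((-8531 + 111717) - 55686))*(7397 - 439242) = (31185 + ((-8531 + 111717) - 55686))*(7397 - 439242) = (31185 + (103186 - 55686))*(-431845) = (31185 + 47500)*(-431845) = 78685*(-431845) = -33979723825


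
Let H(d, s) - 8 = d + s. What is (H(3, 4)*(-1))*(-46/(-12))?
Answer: -115/2 ≈ -57.500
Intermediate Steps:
H(d, s) = 8 + d + s (H(d, s) = 8 + (d + s) = 8 + d + s)
(H(3, 4)*(-1))*(-46/(-12)) = ((8 + 3 + 4)*(-1))*(-46/(-12)) = (15*(-1))*(-46*(-1/12)) = -15*23/6 = -115/2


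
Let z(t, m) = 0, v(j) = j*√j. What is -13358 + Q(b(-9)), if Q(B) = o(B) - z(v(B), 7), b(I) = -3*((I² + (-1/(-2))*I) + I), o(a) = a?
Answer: -27121/2 ≈ -13561.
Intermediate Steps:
v(j) = j^(3/2)
b(I) = -3*I² - 9*I/2 (b(I) = -3*((I² + (-1*(-½))*I) + I) = -3*((I² + I/2) + I) = -3*(I² + 3*I/2) = -3*I² - 9*I/2)
Q(B) = B (Q(B) = B - 1*0 = B + 0 = B)
-13358 + Q(b(-9)) = -13358 - 3/2*(-9)*(3 + 2*(-9)) = -13358 - 3/2*(-9)*(3 - 18) = -13358 - 3/2*(-9)*(-15) = -13358 - 405/2 = -27121/2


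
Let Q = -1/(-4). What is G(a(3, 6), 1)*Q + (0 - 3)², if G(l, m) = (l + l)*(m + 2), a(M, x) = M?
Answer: 27/2 ≈ 13.500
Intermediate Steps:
Q = ¼ (Q = -1*(-¼) = ¼ ≈ 0.25000)
G(l, m) = 2*l*(2 + m) (G(l, m) = (2*l)*(2 + m) = 2*l*(2 + m))
G(a(3, 6), 1)*Q + (0 - 3)² = (2*3*(2 + 1))*(¼) + (0 - 3)² = (2*3*3)*(¼) + (-3)² = 18*(¼) + 9 = 9/2 + 9 = 27/2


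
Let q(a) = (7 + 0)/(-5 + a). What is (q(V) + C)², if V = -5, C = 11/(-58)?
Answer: 16641/21025 ≈ 0.79149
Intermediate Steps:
C = -11/58 (C = 11*(-1/58) = -11/58 ≈ -0.18966)
q(a) = 7/(-5 + a)
(q(V) + C)² = (7/(-5 - 5) - 11/58)² = (7/(-10) - 11/58)² = (7*(-⅒) - 11/58)² = (-7/10 - 11/58)² = (-129/145)² = 16641/21025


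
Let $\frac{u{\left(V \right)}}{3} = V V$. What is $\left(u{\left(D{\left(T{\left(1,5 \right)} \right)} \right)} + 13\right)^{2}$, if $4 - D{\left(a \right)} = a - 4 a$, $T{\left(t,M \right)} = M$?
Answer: $1201216$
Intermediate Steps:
$D{\left(a \right)} = 4 + 3 a$ ($D{\left(a \right)} = 4 - \left(a - 4 a\right) = 4 - - 3 a = 4 + 3 a$)
$u{\left(V \right)} = 3 V^{2}$ ($u{\left(V \right)} = 3 V V = 3 V^{2}$)
$\left(u{\left(D{\left(T{\left(1,5 \right)} \right)} \right)} + 13\right)^{2} = \left(3 \left(4 + 3 \cdot 5\right)^{2} + 13\right)^{2} = \left(3 \left(4 + 15\right)^{2} + 13\right)^{2} = \left(3 \cdot 19^{2} + 13\right)^{2} = \left(3 \cdot 361 + 13\right)^{2} = \left(1083 + 13\right)^{2} = 1096^{2} = 1201216$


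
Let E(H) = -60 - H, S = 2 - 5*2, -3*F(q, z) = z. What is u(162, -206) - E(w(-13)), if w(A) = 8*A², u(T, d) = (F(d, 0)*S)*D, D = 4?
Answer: 1412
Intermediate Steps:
F(q, z) = -z/3
S = -8 (S = 2 - 10 = -8)
u(T, d) = 0 (u(T, d) = (-⅓*0*(-8))*4 = (0*(-8))*4 = 0*4 = 0)
u(162, -206) - E(w(-13)) = 0 - (-60 - 8*(-13)²) = 0 - (-60 - 8*169) = 0 - (-60 - 1*1352) = 0 - (-60 - 1352) = 0 - 1*(-1412) = 0 + 1412 = 1412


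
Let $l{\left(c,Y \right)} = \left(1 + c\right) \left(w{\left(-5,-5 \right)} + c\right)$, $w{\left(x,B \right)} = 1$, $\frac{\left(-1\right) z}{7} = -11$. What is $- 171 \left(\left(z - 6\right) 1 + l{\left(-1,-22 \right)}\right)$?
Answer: $-12141$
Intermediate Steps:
$z = 77$ ($z = \left(-7\right) \left(-11\right) = 77$)
$l{\left(c,Y \right)} = \left(1 + c\right)^{2}$ ($l{\left(c,Y \right)} = \left(1 + c\right) \left(1 + c\right) = \left(1 + c\right)^{2}$)
$- 171 \left(\left(z - 6\right) 1 + l{\left(-1,-22 \right)}\right) = - 171 \left(\left(77 - 6\right) 1 + \left(1 + \left(-1\right)^{2} + 2 \left(-1\right)\right)\right) = - 171 \left(71 \cdot 1 + \left(1 + 1 - 2\right)\right) = - 171 \left(71 + 0\right) = \left(-171\right) 71 = -12141$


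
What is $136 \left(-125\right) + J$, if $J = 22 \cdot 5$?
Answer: $-16890$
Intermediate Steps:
$J = 110$
$136 \left(-125\right) + J = 136 \left(-125\right) + 110 = -17000 + 110 = -16890$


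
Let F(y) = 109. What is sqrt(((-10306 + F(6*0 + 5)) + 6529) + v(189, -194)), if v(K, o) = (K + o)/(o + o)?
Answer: 3*I*sqrt(15338707)/194 ≈ 60.564*I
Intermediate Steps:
v(K, o) = (K + o)/(2*o) (v(K, o) = (K + o)/((2*o)) = (K + o)*(1/(2*o)) = (K + o)/(2*o))
sqrt(((-10306 + F(6*0 + 5)) + 6529) + v(189, -194)) = sqrt(((-10306 + 109) + 6529) + (1/2)*(189 - 194)/(-194)) = sqrt((-10197 + 6529) + (1/2)*(-1/194)*(-5)) = sqrt(-3668 + 5/388) = sqrt(-1423179/388) = 3*I*sqrt(15338707)/194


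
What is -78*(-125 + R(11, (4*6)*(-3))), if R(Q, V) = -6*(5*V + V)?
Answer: -192426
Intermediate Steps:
R(Q, V) = -36*V
-78*(-125 + R(11, (4*6)*(-3))) = -78*(-125 - 36*4*6*(-3)) = -78*(-125 - 864*(-3)) = -78*(-125 - 36*(-72)) = -78*(-125 + 2592) = -78*2467 = -192426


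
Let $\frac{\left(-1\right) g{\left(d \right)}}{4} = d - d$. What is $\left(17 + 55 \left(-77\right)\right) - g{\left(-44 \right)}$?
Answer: $-4218$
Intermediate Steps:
$g{\left(d \right)} = 0$ ($g{\left(d \right)} = - 4 \left(d - d\right) = \left(-4\right) 0 = 0$)
$\left(17 + 55 \left(-77\right)\right) - g{\left(-44 \right)} = \left(17 + 55 \left(-77\right)\right) - 0 = \left(17 - 4235\right) + 0 = -4218 + 0 = -4218$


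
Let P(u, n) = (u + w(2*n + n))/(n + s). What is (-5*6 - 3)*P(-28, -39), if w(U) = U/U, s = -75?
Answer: -297/38 ≈ -7.8158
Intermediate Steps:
w(U) = 1
P(u, n) = (1 + u)/(-75 + n) (P(u, n) = (u + 1)/(n - 75) = (1 + u)/(-75 + n))
(-5*6 - 3)*P(-28, -39) = (-5*6 - 3)*((1 - 28)/(-75 - 39)) = (-30 - 3)*(-27/(-114)) = -(-11)*(-27)/38 = -33*9/38 = -297/38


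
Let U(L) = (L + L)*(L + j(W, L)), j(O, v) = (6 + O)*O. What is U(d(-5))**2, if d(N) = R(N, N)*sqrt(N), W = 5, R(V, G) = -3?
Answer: -536400 + 59400*I*sqrt(5) ≈ -5.364e+5 + 1.3282e+5*I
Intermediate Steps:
d(N) = -3*sqrt(N)
j(O, v) = O*(6 + O)
U(L) = 2*L*(55 + L) (U(L) = (L + L)*(L + 5*(6 + 5)) = (2*L)*(L + 5*11) = (2*L)*(L + 55) = (2*L)*(55 + L) = 2*L*(55 + L))
U(d(-5))**2 = (2*(-3*I*sqrt(5))*(55 - 3*I*sqrt(5)))**2 = (-6*I*sqrt(5)*(55 - 3*I*sqrt(5)))**2 = -180*(55 - 3*I*sqrt(5))**2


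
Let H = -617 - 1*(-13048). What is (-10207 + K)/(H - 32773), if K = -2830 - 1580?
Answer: 14617/20342 ≈ 0.71856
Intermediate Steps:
K = -4410
H = 12431 (H = -617 + 13048 = 12431)
(-10207 + K)/(H - 32773) = (-10207 - 4410)/(12431 - 32773) = -14617/(-20342) = -14617*(-1/20342) = 14617/20342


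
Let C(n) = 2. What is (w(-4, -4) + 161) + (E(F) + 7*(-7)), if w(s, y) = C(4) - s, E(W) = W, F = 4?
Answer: 122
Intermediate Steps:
w(s, y) = 2 - s
(w(-4, -4) + 161) + (E(F) + 7*(-7)) = ((2 - 1*(-4)) + 161) + (4 + 7*(-7)) = ((2 + 4) + 161) + (4 - 49) = (6 + 161) - 45 = 167 - 45 = 122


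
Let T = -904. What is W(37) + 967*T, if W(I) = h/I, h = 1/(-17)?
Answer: -549851673/629 ≈ -8.7417e+5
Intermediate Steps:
h = -1/17 ≈ -0.058824
W(I) = -1/(17*I)
W(37) + 967*T = -1/17/37 + 967*(-904) = -1/17*1/37 - 874168 = -1/629 - 874168 = -549851673/629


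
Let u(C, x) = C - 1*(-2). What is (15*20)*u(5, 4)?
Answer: 2100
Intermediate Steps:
u(C, x) = 2 + C (u(C, x) = C + 2 = 2 + C)
(15*20)*u(5, 4) = (15*20)*(2 + 5) = 300*7 = 2100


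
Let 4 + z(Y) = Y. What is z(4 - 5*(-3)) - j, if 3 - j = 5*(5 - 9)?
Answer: -8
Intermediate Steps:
j = 23 (j = 3 - 5*(5 - 9) = 3 - 5*(-4) = 3 - 1*(-20) = 3 + 20 = 23)
z(Y) = -4 + Y
z(4 - 5*(-3)) - j = (-4 + (4 - 5*(-3))) - 1*23 = (-4 + (4 + 15)) - 23 = (-4 + 19) - 23 = 15 - 23 = -8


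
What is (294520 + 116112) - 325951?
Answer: 84681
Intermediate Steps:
(294520 + 116112) - 325951 = 410632 - 325951 = 84681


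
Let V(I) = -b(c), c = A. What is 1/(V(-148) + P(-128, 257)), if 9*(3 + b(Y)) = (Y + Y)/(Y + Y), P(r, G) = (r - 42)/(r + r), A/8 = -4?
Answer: 1152/4093 ≈ 0.28146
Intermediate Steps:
A = -32 (A = 8*(-4) = -32)
c = -32
P(r, G) = (-42 + r)/(2*r) (P(r, G) = (-42 + r)/((2*r)) = (-42 + r)*(1/(2*r)) = (-42 + r)/(2*r))
b(Y) = -26/9 (b(Y) = -3 + ((Y + Y)/(Y + Y))/9 = -3 + ((2*Y)/((2*Y)))/9 = -3 + ((2*Y)*(1/(2*Y)))/9 = -3 + (⅑)*1 = -3 + ⅑ = -26/9)
V(I) = 26/9 (V(I) = -1*(-26/9) = 26/9)
1/(V(-148) + P(-128, 257)) = 1/(26/9 + (½)*(-42 - 128)/(-128)) = 1/(26/9 + (½)*(-1/128)*(-170)) = 1/(26/9 + 85/128) = 1/(4093/1152) = 1152/4093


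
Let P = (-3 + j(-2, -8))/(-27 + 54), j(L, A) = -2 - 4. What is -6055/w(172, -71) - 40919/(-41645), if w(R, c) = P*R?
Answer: 763519493/7162940 ≈ 106.59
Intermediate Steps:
j(L, A) = -6
P = -⅓ (P = (-3 - 6)/(-27 + 54) = -9/27 = -9*1/27 = -⅓ ≈ -0.33333)
w(R, c) = -R/3
-6055/w(172, -71) - 40919/(-41645) = -6055/((-⅓*172)) - 40919/(-41645) = -6055/(-172/3) - 40919*(-1/41645) = -6055*(-3/172) + 40919/41645 = 18165/172 + 40919/41645 = 763519493/7162940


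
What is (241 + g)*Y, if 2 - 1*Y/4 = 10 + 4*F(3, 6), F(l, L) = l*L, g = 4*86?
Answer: -187200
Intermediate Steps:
g = 344
F(l, L) = L*l
Y = -320 (Y = 8 - 4*(10 + 4*(6*3)) = 8 - 4*(10 + 4*18) = 8 - 4*(10 + 72) = 8 - 4*82 = 8 - 328 = -320)
(241 + g)*Y = (241 + 344)*(-320) = 585*(-320) = -187200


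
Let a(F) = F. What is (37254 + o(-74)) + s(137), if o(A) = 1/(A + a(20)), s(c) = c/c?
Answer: 2011769/54 ≈ 37255.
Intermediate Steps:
s(c) = 1
o(A) = 1/(20 + A) (o(A) = 1/(A + 20) = 1/(20 + A))
(37254 + o(-74)) + s(137) = (37254 + 1/(20 - 74)) + 1 = (37254 + 1/(-54)) + 1 = (37254 - 1/54) + 1 = 2011715/54 + 1 = 2011769/54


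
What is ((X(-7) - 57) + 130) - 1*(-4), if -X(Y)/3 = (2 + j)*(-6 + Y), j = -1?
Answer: 116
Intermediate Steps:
X(Y) = 18 - 3*Y (X(Y) = -3*(2 - 1)*(-6 + Y) = -3*(-6 + Y) = 18 - 3*Y)
((X(-7) - 57) + 130) - 1*(-4) = (((18 - 3*(-7)) - 57) + 130) - 1*(-4) = (((18 + 21) - 57) + 130) + 4 = ((39 - 57) + 130) + 4 = (-18 + 130) + 4 = 112 + 4 = 116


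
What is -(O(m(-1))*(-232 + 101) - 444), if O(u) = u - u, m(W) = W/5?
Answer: 444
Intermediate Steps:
m(W) = W/5 (m(W) = W*(1/5) = W/5)
O(u) = 0
-(O(m(-1))*(-232 + 101) - 444) = -(0*(-232 + 101) - 444) = -(0*(-131) - 444) = -(0 - 444) = -1*(-444) = 444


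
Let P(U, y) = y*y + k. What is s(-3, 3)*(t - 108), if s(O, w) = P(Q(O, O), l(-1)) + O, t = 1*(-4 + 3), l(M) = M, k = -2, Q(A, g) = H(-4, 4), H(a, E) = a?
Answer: 436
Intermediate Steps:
Q(A, g) = -4
P(U, y) = -2 + y² (P(U, y) = y*y - 2 = y² - 2 = -2 + y²)
t = -1 (t = 1*(-1) = -1)
s(O, w) = -1 + O (s(O, w) = (-2 + (-1)²) + O = (-2 + 1) + O = -1 + O)
s(-3, 3)*(t - 108) = (-1 - 3)*(-1 - 108) = -4*(-109) = 436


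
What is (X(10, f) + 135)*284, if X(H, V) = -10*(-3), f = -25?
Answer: 46860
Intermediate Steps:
X(H, V) = 30
(X(10, f) + 135)*284 = (30 + 135)*284 = 165*284 = 46860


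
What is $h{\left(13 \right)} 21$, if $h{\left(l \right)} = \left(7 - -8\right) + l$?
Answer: $588$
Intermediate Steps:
$h{\left(l \right)} = 15 + l$ ($h{\left(l \right)} = \left(7 + 8\right) + l = 15 + l$)
$h{\left(13 \right)} 21 = \left(15 + 13\right) 21 = 28 \cdot 21 = 588$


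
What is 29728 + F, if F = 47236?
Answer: 76964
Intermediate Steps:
29728 + F = 29728 + 47236 = 76964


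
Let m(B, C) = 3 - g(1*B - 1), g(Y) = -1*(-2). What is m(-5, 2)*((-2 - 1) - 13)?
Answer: -16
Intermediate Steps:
g(Y) = 2
m(B, C) = 1 (m(B, C) = 3 - 1*2 = 3 - 2 = 1)
m(-5, 2)*((-2 - 1) - 13) = 1*((-2 - 1) - 13) = 1*(-3 - 13) = 1*(-16) = -16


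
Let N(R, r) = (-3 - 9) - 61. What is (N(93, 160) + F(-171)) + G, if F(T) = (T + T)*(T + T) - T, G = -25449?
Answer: 91613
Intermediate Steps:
N(R, r) = -73 (N(R, r) = -12 - 61 = -73)
F(T) = -T + 4*T² (F(T) = (2*T)*(2*T) - T = 4*T² - T = -T + 4*T²)
(N(93, 160) + F(-171)) + G = (-73 - 171*(-1 + 4*(-171))) - 25449 = (-73 - 171*(-1 - 684)) - 25449 = (-73 - 171*(-685)) - 25449 = (-73 + 117135) - 25449 = 117062 - 25449 = 91613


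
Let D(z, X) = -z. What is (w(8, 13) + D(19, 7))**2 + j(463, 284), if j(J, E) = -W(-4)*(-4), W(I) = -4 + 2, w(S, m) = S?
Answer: 113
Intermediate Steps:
W(I) = -2
j(J, E) = -8 (j(J, E) = -1*(-2)*(-4) = 2*(-4) = -8)
(w(8, 13) + D(19, 7))**2 + j(463, 284) = (8 - 1*19)**2 - 8 = (8 - 19)**2 - 8 = (-11)**2 - 8 = 121 - 8 = 113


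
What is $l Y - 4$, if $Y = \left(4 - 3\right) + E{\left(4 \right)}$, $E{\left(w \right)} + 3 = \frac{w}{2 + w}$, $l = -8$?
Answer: $\frac{20}{3} \approx 6.6667$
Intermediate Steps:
$E{\left(w \right)} = -3 + \frac{w}{2 + w}$
$Y = - \frac{4}{3}$ ($Y = \left(4 - 3\right) + \frac{2 \left(-3 - 4\right)}{2 + 4} = 1 + \frac{2 \left(-3 - 4\right)}{6} = 1 + 2 \cdot \frac{1}{6} \left(-7\right) = 1 - \frac{7}{3} = - \frac{4}{3} \approx -1.3333$)
$l Y - 4 = \left(-8\right) \left(- \frac{4}{3}\right) - 4 = \frac{32}{3} - 4 = \frac{20}{3}$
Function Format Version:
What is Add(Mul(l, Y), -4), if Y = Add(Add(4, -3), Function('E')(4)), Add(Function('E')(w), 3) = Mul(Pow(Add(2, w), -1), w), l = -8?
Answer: Rational(20, 3) ≈ 6.6667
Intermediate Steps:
Function('E')(w) = Add(-3, Mul(w, Pow(Add(2, w), -1))) (Function('E')(w) = Add(-3, Mul(Pow(Add(2, w), -1), w)) = Add(-3, Mul(w, Pow(Add(2, w), -1))))
Y = Rational(-4, 3) (Y = Add(Add(4, -3), Mul(2, Pow(Add(2, 4), -1), Add(-3, Mul(-1, 4)))) = Add(1, Mul(2, Pow(6, -1), Add(-3, -4))) = Add(1, Mul(2, Rational(1, 6), -7)) = Add(1, Rational(-7, 3)) = Rational(-4, 3) ≈ -1.3333)
Add(Mul(l, Y), -4) = Add(Mul(-8, Rational(-4, 3)), -4) = Add(Rational(32, 3), -4) = Rational(20, 3)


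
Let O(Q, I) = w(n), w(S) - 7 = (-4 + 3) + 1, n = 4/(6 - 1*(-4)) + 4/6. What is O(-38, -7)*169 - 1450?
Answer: -267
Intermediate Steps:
n = 16/15 (n = 4/(6 + 4) + 4*(1/6) = 4/10 + 2/3 = 4*(1/10) + 2/3 = 2/5 + 2/3 = 16/15 ≈ 1.0667)
w(S) = 7 (w(S) = 7 + ((-4 + 3) + 1) = 7 + (-1 + 1) = 7 + 0 = 7)
O(Q, I) = 7
O(-38, -7)*169 - 1450 = 7*169 - 1450 = 1183 - 1450 = -267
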